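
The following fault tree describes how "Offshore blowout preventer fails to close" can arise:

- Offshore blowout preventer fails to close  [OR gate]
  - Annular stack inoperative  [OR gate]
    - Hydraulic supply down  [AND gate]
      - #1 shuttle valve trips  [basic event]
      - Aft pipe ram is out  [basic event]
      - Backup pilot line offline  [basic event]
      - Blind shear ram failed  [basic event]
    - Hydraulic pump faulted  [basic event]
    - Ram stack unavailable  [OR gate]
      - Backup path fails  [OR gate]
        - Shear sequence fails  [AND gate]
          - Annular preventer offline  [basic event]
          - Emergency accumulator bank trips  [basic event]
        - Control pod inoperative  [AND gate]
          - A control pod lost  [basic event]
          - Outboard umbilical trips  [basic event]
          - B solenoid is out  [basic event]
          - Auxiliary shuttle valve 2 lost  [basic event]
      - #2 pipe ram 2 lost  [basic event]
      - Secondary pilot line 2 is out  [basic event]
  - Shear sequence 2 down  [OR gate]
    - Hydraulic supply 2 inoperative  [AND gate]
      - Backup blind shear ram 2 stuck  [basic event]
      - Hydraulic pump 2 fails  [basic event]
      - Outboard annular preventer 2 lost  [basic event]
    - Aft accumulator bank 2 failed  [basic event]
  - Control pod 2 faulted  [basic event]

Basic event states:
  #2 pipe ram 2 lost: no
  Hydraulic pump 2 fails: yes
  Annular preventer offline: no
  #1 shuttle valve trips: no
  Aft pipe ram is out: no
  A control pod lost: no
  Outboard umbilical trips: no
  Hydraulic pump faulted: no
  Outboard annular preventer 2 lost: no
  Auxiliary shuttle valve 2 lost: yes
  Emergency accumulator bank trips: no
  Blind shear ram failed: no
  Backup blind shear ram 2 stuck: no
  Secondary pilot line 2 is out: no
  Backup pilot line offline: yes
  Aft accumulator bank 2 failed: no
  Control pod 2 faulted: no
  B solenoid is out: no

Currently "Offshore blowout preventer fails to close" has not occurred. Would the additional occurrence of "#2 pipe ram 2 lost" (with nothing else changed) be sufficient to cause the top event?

Counterfactual: set "#2 pipe ram 2 lost" to occurred.
Hydraulic supply down [AND]: #1 shuttle valve trips=not, Aft pipe ram is out=not, Backup pilot line offline=occurs, Blind shear ram failed=not → not all inputs occur → does not occur.
Shear sequence fails [AND]: Annular preventer offline=not, Emergency accumulator bank trips=not → not all inputs occur → does not occur.
Control pod inoperative [AND]: A control pod lost=not, Outboard umbilical trips=not, B solenoid is out=not, Auxiliary shuttle valve 2 lost=occurs → not all inputs occur → does not occur.
Backup path fails [OR]: Shear sequence fails=not, Control pod inoperative=not → no input occurs → does not occur.
Ram stack unavailable [OR]: Backup path fails=not, #2 pipe ram 2 lost=occurs, Secondary pilot line 2 is out=not → at least one input occurs → occurs.
Annular stack inoperative [OR]: Hydraulic supply down=not, Hydraulic pump faulted=not, Ram stack unavailable=occurs → at least one input occurs → occurs.
Hydraulic supply 2 inoperative [AND]: Backup blind shear ram 2 stuck=not, Hydraulic pump 2 fails=occurs, Outboard annular preventer 2 lost=not → not all inputs occur → does not occur.
Shear sequence 2 down [OR]: Hydraulic supply 2 inoperative=not, Aft accumulator bank 2 failed=not → no input occurs → does not occur.
Offshore blowout preventer fails to close [OR]: Annular stack inoperative=occurs, Shear sequence 2 down=not, Control pod 2 faulted=not → at least one input occurs → occurs.

Yes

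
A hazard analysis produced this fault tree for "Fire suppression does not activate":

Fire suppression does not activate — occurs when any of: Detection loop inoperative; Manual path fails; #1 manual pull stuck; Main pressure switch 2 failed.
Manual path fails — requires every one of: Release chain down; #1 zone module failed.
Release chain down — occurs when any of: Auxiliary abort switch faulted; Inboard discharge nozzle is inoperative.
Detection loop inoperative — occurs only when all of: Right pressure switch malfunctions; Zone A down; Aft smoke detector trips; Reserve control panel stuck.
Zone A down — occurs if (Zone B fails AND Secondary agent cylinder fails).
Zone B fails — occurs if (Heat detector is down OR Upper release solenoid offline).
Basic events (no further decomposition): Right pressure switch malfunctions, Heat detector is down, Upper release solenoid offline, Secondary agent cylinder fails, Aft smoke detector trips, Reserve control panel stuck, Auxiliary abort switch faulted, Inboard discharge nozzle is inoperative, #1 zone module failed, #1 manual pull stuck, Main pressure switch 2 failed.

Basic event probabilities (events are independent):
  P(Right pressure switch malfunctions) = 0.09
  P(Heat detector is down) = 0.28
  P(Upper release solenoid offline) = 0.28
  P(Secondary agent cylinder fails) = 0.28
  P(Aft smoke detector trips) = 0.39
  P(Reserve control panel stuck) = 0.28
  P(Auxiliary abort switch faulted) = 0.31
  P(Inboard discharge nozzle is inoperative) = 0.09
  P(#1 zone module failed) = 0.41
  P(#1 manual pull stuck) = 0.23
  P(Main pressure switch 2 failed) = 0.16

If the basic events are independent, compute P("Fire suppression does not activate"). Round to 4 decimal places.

0.4526

P(Zone B fails) [OR] = 1 − (1−0.28) × (1−0.28) = 0.481600
P(Zone A down) [AND] = 0.481600 × 0.28 = 0.134848
P(Detection loop inoperative) [AND] = 0.09 × 0.134848 × 0.39 × 0.28 = 0.001325
P(Release chain down) [OR] = 1 − (1−0.31) × (1−0.09) = 0.372100
P(Manual path fails) [AND] = 0.372100 × 0.41 = 0.152561
P(Fire suppression does not activate) [OR] = 1 − (1−0.001325) × (1−0.152561) × (1−0.23) × (1−0.16) = 0.452603
Rounded to 4 decimal places: P(Fire suppression does not activate) ≈ 0.4526.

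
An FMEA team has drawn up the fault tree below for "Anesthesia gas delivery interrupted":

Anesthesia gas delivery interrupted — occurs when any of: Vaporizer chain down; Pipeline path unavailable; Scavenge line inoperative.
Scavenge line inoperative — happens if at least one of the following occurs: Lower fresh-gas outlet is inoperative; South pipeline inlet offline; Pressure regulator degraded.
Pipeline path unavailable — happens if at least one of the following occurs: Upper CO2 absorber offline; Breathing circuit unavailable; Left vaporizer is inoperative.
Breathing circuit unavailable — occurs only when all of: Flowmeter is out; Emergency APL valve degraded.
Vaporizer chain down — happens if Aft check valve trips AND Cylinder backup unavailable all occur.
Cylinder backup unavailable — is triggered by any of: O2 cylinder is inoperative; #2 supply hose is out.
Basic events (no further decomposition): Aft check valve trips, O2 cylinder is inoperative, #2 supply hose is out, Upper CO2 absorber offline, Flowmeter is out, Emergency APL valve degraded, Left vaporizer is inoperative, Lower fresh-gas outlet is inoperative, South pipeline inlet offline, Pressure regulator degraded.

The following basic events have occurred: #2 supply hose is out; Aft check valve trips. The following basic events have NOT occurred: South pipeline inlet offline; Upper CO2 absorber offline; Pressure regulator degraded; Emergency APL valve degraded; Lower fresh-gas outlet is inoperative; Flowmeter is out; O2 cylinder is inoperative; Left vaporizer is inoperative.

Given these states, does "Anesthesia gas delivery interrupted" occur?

Cylinder backup unavailable [OR]: O2 cylinder is inoperative=not, #2 supply hose is out=occurs → at least one input occurs → occurs.
Vaporizer chain down [AND]: Aft check valve trips=occurs, Cylinder backup unavailable=occurs → all inputs occur → occurs.
Breathing circuit unavailable [AND]: Flowmeter is out=not, Emergency APL valve degraded=not → not all inputs occur → does not occur.
Pipeline path unavailable [OR]: Upper CO2 absorber offline=not, Breathing circuit unavailable=not, Left vaporizer is inoperative=not → no input occurs → does not occur.
Scavenge line inoperative [OR]: Lower fresh-gas outlet is inoperative=not, South pipeline inlet offline=not, Pressure regulator degraded=not → no input occurs → does not occur.
Anesthesia gas delivery interrupted [OR]: Vaporizer chain down=occurs, Pipeline path unavailable=not, Scavenge line inoperative=not → at least one input occurs → occurs.

Yes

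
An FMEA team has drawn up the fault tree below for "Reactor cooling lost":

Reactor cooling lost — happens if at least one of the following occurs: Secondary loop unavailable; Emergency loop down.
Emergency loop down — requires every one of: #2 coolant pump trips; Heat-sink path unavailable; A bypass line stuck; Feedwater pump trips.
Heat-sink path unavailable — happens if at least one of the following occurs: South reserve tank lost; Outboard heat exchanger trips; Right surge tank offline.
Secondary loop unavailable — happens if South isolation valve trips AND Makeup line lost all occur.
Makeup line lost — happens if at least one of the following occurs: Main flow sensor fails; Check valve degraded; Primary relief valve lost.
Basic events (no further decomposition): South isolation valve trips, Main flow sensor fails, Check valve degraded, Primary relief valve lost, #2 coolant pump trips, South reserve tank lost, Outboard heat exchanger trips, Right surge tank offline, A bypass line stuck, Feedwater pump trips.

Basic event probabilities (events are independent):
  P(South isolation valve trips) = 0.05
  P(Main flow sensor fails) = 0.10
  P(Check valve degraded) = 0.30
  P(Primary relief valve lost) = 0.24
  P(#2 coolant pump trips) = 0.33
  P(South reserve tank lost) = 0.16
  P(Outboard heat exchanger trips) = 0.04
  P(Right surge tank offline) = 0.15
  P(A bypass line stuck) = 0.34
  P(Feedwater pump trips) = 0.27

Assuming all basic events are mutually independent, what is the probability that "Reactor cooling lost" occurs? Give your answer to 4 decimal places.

0.0353

P(Makeup line lost) [OR] = 1 − (1−0.10) × (1−0.30) × (1−0.24) = 0.521200
P(Secondary loop unavailable) [AND] = 0.05 × 0.521200 = 0.026060
P(Heat-sink path unavailable) [OR] = 1 − (1−0.16) × (1−0.04) × (1−0.15) = 0.314560
P(Emergency loop down) [AND] = 0.33 × 0.314560 × 0.34 × 0.27 = 0.009529
P(Reactor cooling lost) [OR] = 1 − (1−0.026060) × (1−0.009529) = 0.035341
Rounded to 4 decimal places: P(Reactor cooling lost) ≈ 0.0353.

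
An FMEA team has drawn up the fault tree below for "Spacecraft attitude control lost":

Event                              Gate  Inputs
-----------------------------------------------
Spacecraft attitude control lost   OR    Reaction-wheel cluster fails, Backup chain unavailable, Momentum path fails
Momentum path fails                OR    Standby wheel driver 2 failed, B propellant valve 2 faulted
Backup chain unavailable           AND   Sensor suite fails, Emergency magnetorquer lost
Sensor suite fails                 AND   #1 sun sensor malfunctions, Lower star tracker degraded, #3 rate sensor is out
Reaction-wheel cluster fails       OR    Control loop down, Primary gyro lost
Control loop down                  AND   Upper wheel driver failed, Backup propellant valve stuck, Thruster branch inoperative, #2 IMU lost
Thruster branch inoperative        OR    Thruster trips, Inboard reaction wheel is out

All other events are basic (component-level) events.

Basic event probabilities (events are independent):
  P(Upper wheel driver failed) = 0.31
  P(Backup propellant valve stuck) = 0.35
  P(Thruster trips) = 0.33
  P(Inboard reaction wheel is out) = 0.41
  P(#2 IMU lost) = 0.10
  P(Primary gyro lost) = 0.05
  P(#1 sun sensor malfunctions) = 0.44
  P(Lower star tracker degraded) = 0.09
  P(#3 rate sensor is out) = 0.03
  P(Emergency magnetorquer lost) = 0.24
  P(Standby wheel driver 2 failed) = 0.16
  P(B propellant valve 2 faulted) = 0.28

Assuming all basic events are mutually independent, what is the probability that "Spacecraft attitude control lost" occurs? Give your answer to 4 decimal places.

0.4294

P(Thruster branch inoperative) [OR] = 1 − (1−0.33) × (1−0.41) = 0.604700
P(Control loop down) [AND] = 0.31 × 0.35 × 0.604700 × 0.10 = 0.006561
P(Reaction-wheel cluster fails) [OR] = 1 − (1−0.006561) × (1−0.05) = 0.056233
P(Sensor suite fails) [AND] = 0.44 × 0.09 × 0.03 = 0.001188
P(Backup chain unavailable) [AND] = 0.001188 × 0.24 = 0.000285
P(Momentum path fails) [OR] = 1 − (1−0.16) × (1−0.28) = 0.395200
P(Spacecraft attitude control lost) [OR] = 1 − (1−0.056233) × (1−0.000285) × (1−0.395200) = 0.429372
Rounded to 4 decimal places: P(Spacecraft attitude control lost) ≈ 0.4294.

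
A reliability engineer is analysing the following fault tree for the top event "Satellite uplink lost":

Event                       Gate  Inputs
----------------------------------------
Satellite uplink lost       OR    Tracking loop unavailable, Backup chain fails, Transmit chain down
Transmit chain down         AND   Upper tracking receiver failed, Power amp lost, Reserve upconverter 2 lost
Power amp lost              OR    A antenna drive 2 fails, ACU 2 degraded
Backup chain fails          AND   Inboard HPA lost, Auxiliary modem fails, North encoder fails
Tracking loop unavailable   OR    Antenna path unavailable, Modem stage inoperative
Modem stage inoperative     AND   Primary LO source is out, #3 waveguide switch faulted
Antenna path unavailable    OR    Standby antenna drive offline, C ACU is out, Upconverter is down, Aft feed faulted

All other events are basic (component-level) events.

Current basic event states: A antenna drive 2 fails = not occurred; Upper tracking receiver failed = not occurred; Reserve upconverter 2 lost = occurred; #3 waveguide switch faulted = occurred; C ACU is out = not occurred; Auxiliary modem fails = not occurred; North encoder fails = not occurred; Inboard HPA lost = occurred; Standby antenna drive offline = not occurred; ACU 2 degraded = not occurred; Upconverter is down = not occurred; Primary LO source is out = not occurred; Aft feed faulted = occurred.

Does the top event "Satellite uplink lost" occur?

Antenna path unavailable [OR]: Standby antenna drive offline=not, C ACU is out=not, Upconverter is down=not, Aft feed faulted=occurs → at least one input occurs → occurs.
Modem stage inoperative [AND]: Primary LO source is out=not, #3 waveguide switch faulted=occurs → not all inputs occur → does not occur.
Tracking loop unavailable [OR]: Antenna path unavailable=occurs, Modem stage inoperative=not → at least one input occurs → occurs.
Backup chain fails [AND]: Inboard HPA lost=occurs, Auxiliary modem fails=not, North encoder fails=not → not all inputs occur → does not occur.
Power amp lost [OR]: A antenna drive 2 fails=not, ACU 2 degraded=not → no input occurs → does not occur.
Transmit chain down [AND]: Upper tracking receiver failed=not, Power amp lost=not, Reserve upconverter 2 lost=occurs → not all inputs occur → does not occur.
Satellite uplink lost [OR]: Tracking loop unavailable=occurs, Backup chain fails=not, Transmit chain down=not → at least one input occurs → occurs.

Yes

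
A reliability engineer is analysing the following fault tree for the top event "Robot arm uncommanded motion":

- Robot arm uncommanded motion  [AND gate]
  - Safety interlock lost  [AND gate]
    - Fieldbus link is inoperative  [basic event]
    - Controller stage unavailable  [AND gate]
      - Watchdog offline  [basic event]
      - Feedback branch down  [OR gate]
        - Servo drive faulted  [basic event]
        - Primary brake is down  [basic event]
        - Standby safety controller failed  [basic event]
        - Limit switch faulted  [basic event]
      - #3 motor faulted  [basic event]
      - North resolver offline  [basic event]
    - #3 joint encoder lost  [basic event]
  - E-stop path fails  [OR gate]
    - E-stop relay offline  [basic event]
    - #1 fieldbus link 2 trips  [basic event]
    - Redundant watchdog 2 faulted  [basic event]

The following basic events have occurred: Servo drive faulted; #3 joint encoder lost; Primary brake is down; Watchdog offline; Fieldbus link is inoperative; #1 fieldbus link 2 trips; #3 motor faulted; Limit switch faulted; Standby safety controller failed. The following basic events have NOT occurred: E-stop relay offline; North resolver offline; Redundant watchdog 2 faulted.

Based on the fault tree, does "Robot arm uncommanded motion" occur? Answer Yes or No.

Feedback branch down [OR]: Servo drive faulted=occurs, Primary brake is down=occurs, Standby safety controller failed=occurs, Limit switch faulted=occurs → at least one input occurs → occurs.
Controller stage unavailable [AND]: Watchdog offline=occurs, Feedback branch down=occurs, #3 motor faulted=occurs, North resolver offline=not → not all inputs occur → does not occur.
Safety interlock lost [AND]: Fieldbus link is inoperative=occurs, Controller stage unavailable=not, #3 joint encoder lost=occurs → not all inputs occur → does not occur.
E-stop path fails [OR]: E-stop relay offline=not, #1 fieldbus link 2 trips=occurs, Redundant watchdog 2 faulted=not → at least one input occurs → occurs.
Robot arm uncommanded motion [AND]: Safety interlock lost=not, E-stop path fails=occurs → not all inputs occur → does not occur.

No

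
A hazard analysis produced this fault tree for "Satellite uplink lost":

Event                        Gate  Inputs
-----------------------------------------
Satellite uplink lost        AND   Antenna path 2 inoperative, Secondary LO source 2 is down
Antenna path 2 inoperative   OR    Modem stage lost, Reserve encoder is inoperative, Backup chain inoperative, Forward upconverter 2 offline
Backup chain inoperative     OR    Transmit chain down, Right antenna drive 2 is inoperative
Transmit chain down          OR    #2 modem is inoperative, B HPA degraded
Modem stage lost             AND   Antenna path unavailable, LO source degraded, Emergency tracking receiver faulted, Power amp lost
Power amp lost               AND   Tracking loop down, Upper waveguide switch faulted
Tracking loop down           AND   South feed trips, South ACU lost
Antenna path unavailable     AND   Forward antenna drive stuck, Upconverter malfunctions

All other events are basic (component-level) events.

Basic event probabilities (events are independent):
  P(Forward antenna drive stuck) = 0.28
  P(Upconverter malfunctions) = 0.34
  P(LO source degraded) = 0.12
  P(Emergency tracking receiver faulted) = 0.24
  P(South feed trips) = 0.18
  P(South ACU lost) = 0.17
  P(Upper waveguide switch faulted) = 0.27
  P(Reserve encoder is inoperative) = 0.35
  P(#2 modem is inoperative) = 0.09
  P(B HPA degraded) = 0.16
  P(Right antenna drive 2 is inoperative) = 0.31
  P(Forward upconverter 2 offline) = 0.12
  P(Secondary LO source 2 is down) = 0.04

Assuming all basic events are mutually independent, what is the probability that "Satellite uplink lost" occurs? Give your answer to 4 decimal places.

P(Antenna path unavailable) [AND] = 0.28 × 0.34 = 0.095200
P(Tracking loop down) [AND] = 0.18 × 0.17 = 0.030600
P(Power amp lost) [AND] = 0.030600 × 0.27 = 0.008262
P(Modem stage lost) [AND] = 0.095200 × 0.12 × 0.24 × 0.008262 = 0.000023
P(Transmit chain down) [OR] = 1 − (1−0.09) × (1−0.16) = 0.235600
P(Backup chain inoperative) [OR] = 1 − (1−0.235600) × (1−0.31) = 0.472564
P(Antenna path 2 inoperative) [OR] = 1 − (1−0.000023) × (1−0.35) × (1−0.472564) × (1−0.12) = 0.698314
P(Satellite uplink lost) [AND] = 0.698314 × 0.04 = 0.027933
Rounded to 4 decimal places: P(Satellite uplink lost) ≈ 0.0279.

0.0279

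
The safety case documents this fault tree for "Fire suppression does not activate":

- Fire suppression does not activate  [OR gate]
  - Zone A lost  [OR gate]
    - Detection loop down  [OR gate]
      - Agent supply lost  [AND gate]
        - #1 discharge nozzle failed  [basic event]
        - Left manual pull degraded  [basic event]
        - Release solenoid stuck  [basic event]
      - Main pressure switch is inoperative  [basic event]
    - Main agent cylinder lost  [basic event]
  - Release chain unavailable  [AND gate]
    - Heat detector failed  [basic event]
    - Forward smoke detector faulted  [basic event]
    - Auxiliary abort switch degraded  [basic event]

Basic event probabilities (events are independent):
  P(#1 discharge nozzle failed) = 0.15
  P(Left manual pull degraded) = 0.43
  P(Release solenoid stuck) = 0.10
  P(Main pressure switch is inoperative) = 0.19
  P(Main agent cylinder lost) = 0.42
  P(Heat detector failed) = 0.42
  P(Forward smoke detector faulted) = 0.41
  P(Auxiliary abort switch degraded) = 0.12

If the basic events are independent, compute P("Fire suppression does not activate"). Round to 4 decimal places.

0.5429

P(Agent supply lost) [AND] = 0.15 × 0.43 × 0.10 = 0.006450
P(Detection loop down) [OR] = 1 − (1−0.006450) × (1−0.19) = 0.195225
P(Zone A lost) [OR] = 1 − (1−0.195225) × (1−0.42) = 0.533231
P(Release chain unavailable) [AND] = 0.42 × 0.41 × 0.12 = 0.020664
P(Fire suppression does not activate) [OR] = 1 − (1−0.533231) × (1−0.020664) = 0.542876
Rounded to 4 decimal places: P(Fire suppression does not activate) ≈ 0.5429.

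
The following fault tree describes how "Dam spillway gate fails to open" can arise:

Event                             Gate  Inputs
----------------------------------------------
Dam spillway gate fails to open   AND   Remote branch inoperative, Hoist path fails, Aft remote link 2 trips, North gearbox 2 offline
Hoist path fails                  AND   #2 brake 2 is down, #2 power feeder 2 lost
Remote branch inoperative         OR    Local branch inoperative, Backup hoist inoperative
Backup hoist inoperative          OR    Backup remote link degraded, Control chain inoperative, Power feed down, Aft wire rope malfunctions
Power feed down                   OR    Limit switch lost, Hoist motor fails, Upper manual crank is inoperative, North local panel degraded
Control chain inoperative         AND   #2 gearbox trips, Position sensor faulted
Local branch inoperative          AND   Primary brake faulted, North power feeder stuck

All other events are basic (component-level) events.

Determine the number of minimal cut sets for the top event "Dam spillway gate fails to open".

Local branch inoperative [AND]: one cut set from each child combined → 1 × 1 = 1 cut set(s).
Control chain inoperative [AND]: one cut set from each child combined → 1 × 1 = 1 cut set(s).
Power feed down [OR]: union of children's cut sets → 4 cut set(s).
Backup hoist inoperative [OR]: union of children's cut sets → 7 cut set(s).
Remote branch inoperative [OR]: union of children's cut sets → 8 cut set(s).
Hoist path fails [AND]: one cut set from each child combined → 1 × 1 = 1 cut set(s).
Dam spillway gate fails to open [AND]: one cut set from each child combined → 8 × 1 × 1 × 1 = 8 cut set(s).
Minimal cut sets: {#2 brake 2 is down, #2 power feeder 2 lost, Aft remote link 2 trips, North gearbox 2 offline, North power feeder stuck, Primary brake faulted}; {#2 brake 2 is down, #2 power feeder 2 lost, Aft remote link 2 trips, Backup remote link degraded, North gearbox 2 offline}; {#2 brake 2 is down, #2 gearbox trips, #2 power feeder 2 lost, Aft remote link 2 trips, North gearbox 2 offline, Position sensor faulted}; {#2 brake 2 is down, #2 power feeder 2 lost, Aft remote link 2 trips, Limit switch lost, North gearbox 2 offline}; {#2 brake 2 is down, #2 power feeder 2 lost, Aft remote link 2 trips, Hoist motor fails, North gearbox 2 offline}; {#2 brake 2 is down, #2 power feeder 2 lost, Aft remote link 2 trips, North gearbox 2 offline, Upper manual crank is inoperative}; {#2 brake 2 is down, #2 power feeder 2 lost, Aft remote link 2 trips, North gearbox 2 offline, North local panel degraded}; {#2 brake 2 is down, #2 power feeder 2 lost, Aft remote link 2 trips, Aft wire rope malfunctions, North gearbox 2 offline}.

8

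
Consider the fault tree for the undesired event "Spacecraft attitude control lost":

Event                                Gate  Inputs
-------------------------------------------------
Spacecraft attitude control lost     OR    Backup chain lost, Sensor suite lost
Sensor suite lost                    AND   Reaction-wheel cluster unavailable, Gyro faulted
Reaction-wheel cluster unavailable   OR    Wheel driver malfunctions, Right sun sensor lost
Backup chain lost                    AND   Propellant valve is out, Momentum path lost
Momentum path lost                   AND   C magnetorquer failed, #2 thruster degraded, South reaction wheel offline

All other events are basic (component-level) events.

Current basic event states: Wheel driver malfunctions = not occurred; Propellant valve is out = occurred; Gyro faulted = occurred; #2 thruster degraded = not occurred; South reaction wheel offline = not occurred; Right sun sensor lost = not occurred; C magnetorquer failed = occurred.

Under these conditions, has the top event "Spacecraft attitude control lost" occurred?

No

Momentum path lost [AND]: C magnetorquer failed=occurs, #2 thruster degraded=not, South reaction wheel offline=not → not all inputs occur → does not occur.
Backup chain lost [AND]: Propellant valve is out=occurs, Momentum path lost=not → not all inputs occur → does not occur.
Reaction-wheel cluster unavailable [OR]: Wheel driver malfunctions=not, Right sun sensor lost=not → no input occurs → does not occur.
Sensor suite lost [AND]: Reaction-wheel cluster unavailable=not, Gyro faulted=occurs → not all inputs occur → does not occur.
Spacecraft attitude control lost [OR]: Backup chain lost=not, Sensor suite lost=not → no input occurs → does not occur.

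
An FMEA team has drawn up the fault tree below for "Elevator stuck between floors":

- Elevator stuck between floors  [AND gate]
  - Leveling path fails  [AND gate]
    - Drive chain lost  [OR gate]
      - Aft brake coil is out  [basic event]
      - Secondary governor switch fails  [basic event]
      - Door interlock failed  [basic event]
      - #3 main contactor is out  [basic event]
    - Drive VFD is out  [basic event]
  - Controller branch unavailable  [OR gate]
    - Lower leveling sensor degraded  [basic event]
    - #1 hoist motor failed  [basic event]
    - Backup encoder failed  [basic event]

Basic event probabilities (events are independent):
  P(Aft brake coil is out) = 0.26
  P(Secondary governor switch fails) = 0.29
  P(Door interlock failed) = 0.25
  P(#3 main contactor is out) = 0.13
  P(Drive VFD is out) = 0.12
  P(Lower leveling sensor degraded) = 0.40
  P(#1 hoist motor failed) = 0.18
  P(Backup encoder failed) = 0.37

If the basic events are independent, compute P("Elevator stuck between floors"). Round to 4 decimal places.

0.0544

P(Drive chain lost) [OR] = 1 − (1−0.26) × (1−0.29) × (1−0.25) × (1−0.13) = 0.657177
P(Leveling path fails) [AND] = 0.657177 × 0.12 = 0.078861
P(Controller branch unavailable) [OR] = 1 − (1−0.40) × (1−0.18) × (1−0.37) = 0.690040
P(Elevator stuck between floors) [AND] = 0.078861 × 0.690040 = 0.054417
Rounded to 4 decimal places: P(Elevator stuck between floors) ≈ 0.0544.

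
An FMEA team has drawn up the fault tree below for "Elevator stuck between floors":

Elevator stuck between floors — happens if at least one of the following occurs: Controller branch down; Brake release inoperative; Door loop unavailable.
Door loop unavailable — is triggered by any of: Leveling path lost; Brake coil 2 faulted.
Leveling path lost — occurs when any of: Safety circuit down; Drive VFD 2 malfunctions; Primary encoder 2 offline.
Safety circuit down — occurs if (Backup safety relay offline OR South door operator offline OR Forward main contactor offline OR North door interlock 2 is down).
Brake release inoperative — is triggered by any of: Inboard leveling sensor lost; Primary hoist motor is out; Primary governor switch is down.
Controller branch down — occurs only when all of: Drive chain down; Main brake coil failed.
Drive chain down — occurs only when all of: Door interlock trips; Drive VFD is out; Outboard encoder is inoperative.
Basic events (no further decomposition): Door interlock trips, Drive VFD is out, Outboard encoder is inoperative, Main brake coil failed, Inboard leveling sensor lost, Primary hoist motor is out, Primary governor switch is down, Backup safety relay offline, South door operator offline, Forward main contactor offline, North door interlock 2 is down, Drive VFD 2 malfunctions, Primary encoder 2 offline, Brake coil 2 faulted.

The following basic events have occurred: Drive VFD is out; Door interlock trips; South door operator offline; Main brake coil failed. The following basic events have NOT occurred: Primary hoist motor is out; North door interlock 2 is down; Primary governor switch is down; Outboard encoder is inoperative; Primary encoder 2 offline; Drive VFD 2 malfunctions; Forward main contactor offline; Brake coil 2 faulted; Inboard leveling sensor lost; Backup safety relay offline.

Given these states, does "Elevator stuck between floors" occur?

Drive chain down [AND]: Door interlock trips=occurs, Drive VFD is out=occurs, Outboard encoder is inoperative=not → not all inputs occur → does not occur.
Controller branch down [AND]: Drive chain down=not, Main brake coil failed=occurs → not all inputs occur → does not occur.
Brake release inoperative [OR]: Inboard leveling sensor lost=not, Primary hoist motor is out=not, Primary governor switch is down=not → no input occurs → does not occur.
Safety circuit down [OR]: Backup safety relay offline=not, South door operator offline=occurs, Forward main contactor offline=not, North door interlock 2 is down=not → at least one input occurs → occurs.
Leveling path lost [OR]: Safety circuit down=occurs, Drive VFD 2 malfunctions=not, Primary encoder 2 offline=not → at least one input occurs → occurs.
Door loop unavailable [OR]: Leveling path lost=occurs, Brake coil 2 faulted=not → at least one input occurs → occurs.
Elevator stuck between floors [OR]: Controller branch down=not, Brake release inoperative=not, Door loop unavailable=occurs → at least one input occurs → occurs.

Yes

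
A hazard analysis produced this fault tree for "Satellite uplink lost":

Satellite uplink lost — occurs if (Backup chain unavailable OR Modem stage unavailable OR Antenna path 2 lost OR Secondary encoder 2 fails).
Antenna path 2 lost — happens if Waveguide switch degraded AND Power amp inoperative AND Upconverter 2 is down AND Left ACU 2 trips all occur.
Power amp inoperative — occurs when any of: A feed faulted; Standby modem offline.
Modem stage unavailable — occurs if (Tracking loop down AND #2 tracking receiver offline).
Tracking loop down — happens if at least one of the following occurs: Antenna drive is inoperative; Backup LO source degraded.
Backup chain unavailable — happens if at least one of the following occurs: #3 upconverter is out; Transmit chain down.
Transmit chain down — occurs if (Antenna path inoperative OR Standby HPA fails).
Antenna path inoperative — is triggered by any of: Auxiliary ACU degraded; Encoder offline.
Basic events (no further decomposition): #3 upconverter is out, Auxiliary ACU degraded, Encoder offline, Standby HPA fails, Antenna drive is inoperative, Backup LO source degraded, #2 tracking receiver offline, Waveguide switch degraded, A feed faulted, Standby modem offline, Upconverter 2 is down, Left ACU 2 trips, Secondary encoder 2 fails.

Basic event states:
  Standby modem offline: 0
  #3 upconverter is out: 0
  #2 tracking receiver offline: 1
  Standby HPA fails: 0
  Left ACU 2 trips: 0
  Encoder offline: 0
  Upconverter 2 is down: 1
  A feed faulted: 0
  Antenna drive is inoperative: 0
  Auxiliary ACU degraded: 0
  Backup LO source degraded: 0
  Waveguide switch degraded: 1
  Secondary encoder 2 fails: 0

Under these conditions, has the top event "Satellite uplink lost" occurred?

No

Antenna path inoperative [OR]: Auxiliary ACU degraded=not, Encoder offline=not → no input occurs → does not occur.
Transmit chain down [OR]: Antenna path inoperative=not, Standby HPA fails=not → no input occurs → does not occur.
Backup chain unavailable [OR]: #3 upconverter is out=not, Transmit chain down=not → no input occurs → does not occur.
Tracking loop down [OR]: Antenna drive is inoperative=not, Backup LO source degraded=not → no input occurs → does not occur.
Modem stage unavailable [AND]: Tracking loop down=not, #2 tracking receiver offline=occurs → not all inputs occur → does not occur.
Power amp inoperative [OR]: A feed faulted=not, Standby modem offline=not → no input occurs → does not occur.
Antenna path 2 lost [AND]: Waveguide switch degraded=occurs, Power amp inoperative=not, Upconverter 2 is down=occurs, Left ACU 2 trips=not → not all inputs occur → does not occur.
Satellite uplink lost [OR]: Backup chain unavailable=not, Modem stage unavailable=not, Antenna path 2 lost=not, Secondary encoder 2 fails=not → no input occurs → does not occur.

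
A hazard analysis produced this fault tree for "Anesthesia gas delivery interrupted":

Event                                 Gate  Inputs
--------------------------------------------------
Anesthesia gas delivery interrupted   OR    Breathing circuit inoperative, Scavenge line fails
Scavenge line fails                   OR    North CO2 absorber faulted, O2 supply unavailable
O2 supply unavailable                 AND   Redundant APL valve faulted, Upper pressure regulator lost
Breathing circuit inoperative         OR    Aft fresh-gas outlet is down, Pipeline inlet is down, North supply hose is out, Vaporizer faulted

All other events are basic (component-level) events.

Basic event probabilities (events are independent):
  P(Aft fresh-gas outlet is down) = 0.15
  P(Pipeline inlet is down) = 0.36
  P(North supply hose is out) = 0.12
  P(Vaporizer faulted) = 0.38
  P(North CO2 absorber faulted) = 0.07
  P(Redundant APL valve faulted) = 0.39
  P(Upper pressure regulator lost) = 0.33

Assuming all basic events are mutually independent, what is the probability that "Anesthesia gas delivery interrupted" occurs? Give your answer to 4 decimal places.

0.7595

P(Breathing circuit inoperative) [OR] = 1 − (1−0.15) × (1−0.36) × (1−0.12) × (1−0.38) = 0.703194
P(O2 supply unavailable) [AND] = 0.39 × 0.33 = 0.128700
P(Scavenge line fails) [OR] = 1 − (1−0.07) × (1−0.128700) = 0.189691
P(Anesthesia gas delivery interrupted) [OR] = 1 − (1−0.703194) × (1−0.189691) = 0.759495
Rounded to 4 decimal places: P(Anesthesia gas delivery interrupted) ≈ 0.7595.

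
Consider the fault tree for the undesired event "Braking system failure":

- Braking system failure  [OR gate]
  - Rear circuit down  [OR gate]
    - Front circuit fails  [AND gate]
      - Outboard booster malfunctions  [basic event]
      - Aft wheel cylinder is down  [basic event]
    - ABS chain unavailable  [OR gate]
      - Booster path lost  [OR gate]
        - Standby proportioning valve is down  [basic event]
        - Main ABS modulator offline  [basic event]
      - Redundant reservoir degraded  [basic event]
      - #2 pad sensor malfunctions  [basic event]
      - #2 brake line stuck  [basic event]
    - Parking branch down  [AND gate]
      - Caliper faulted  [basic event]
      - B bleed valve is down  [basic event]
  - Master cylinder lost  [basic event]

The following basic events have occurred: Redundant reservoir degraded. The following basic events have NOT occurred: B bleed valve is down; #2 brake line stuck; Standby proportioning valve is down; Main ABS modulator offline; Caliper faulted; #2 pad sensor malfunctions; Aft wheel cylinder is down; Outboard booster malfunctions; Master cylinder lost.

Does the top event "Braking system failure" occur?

Front circuit fails [AND]: Outboard booster malfunctions=not, Aft wheel cylinder is down=not → not all inputs occur → does not occur.
Booster path lost [OR]: Standby proportioning valve is down=not, Main ABS modulator offline=not → no input occurs → does not occur.
ABS chain unavailable [OR]: Booster path lost=not, Redundant reservoir degraded=occurs, #2 pad sensor malfunctions=not, #2 brake line stuck=not → at least one input occurs → occurs.
Parking branch down [AND]: Caliper faulted=not, B bleed valve is down=not → not all inputs occur → does not occur.
Rear circuit down [OR]: Front circuit fails=not, ABS chain unavailable=occurs, Parking branch down=not → at least one input occurs → occurs.
Braking system failure [OR]: Rear circuit down=occurs, Master cylinder lost=not → at least one input occurs → occurs.

Yes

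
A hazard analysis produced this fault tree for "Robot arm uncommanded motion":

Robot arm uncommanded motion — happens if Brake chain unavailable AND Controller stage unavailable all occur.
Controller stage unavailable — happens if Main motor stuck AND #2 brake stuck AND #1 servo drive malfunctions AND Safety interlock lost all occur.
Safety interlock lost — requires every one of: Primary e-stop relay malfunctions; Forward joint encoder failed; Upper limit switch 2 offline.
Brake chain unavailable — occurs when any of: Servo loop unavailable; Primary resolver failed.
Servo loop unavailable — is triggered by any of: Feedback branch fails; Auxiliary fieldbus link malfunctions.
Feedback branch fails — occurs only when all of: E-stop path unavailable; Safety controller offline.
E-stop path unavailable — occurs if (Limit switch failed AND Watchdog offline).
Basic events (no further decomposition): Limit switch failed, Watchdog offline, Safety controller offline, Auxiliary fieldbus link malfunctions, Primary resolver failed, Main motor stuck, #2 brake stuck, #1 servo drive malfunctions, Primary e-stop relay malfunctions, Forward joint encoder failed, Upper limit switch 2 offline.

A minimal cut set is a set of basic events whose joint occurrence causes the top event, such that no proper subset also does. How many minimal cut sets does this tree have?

3

E-stop path unavailable [AND]: one cut set from each child combined → 1 × 1 = 1 cut set(s).
Feedback branch fails [AND]: one cut set from each child combined → 1 × 1 = 1 cut set(s).
Servo loop unavailable [OR]: union of children's cut sets → 2 cut set(s).
Brake chain unavailable [OR]: union of children's cut sets → 3 cut set(s).
Safety interlock lost [AND]: one cut set from each child combined → 1 × 1 × 1 = 1 cut set(s).
Controller stage unavailable [AND]: one cut set from each child combined → 1 × 1 × 1 × 1 = 1 cut set(s).
Robot arm uncommanded motion [AND]: one cut set from each child combined → 3 × 1 = 3 cut set(s).
Minimal cut sets: {#1 servo drive malfunctions, #2 brake stuck, Forward joint encoder failed, Limit switch failed, Main motor stuck, Primary e-stop relay malfunctions, Safety controller offline, Upper limit switch 2 offline, Watchdog offline}; {#1 servo drive malfunctions, #2 brake stuck, Auxiliary fieldbus link malfunctions, Forward joint encoder failed, Main motor stuck, Primary e-stop relay malfunctions, Upper limit switch 2 offline}; {#1 servo drive malfunctions, #2 brake stuck, Forward joint encoder failed, Main motor stuck, Primary e-stop relay malfunctions, Primary resolver failed, Upper limit switch 2 offline}.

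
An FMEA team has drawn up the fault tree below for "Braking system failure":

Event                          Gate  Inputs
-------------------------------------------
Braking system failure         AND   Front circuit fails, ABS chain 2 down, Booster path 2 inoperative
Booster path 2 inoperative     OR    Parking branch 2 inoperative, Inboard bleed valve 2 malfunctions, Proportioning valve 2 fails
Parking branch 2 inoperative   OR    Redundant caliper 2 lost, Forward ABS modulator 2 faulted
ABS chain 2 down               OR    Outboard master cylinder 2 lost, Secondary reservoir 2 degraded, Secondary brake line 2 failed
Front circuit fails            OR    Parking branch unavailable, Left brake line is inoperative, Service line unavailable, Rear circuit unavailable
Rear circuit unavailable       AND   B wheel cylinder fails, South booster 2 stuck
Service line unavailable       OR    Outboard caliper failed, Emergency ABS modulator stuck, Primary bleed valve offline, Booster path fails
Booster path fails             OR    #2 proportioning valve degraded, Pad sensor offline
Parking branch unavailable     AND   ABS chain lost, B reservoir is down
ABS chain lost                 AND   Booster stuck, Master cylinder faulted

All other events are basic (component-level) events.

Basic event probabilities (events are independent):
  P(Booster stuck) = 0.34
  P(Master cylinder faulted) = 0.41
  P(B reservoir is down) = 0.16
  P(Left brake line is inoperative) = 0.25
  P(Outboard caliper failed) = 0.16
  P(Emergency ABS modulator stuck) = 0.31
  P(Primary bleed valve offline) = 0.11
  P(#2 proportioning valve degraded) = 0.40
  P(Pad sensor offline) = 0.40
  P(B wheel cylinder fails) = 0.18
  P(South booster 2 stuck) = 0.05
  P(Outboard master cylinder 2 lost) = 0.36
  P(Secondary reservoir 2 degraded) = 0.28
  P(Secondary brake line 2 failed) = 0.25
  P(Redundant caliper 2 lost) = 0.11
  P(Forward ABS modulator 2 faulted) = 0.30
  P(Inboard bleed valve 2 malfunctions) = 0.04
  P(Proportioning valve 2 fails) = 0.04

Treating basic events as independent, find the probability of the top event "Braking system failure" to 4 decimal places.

0.2411

P(ABS chain lost) [AND] = 0.34 × 0.41 = 0.139400
P(Parking branch unavailable) [AND] = 0.139400 × 0.16 = 0.022304
P(Booster path fails) [OR] = 1 − (1−0.40) × (1−0.40) = 0.640000
P(Service line unavailable) [OR] = 1 − (1−0.16) × (1−0.31) × (1−0.11) × (1−0.640000) = 0.814296
P(Rear circuit unavailable) [AND] = 0.18 × 0.05 = 0.009000
P(Front circuit fails) [OR] = 1 − (1−0.022304) × (1−0.25) × (1−0.814296) × (1−0.009000) = 0.865054
P(ABS chain 2 down) [OR] = 1 − (1−0.36) × (1−0.28) × (1−0.25) = 0.654400
P(Parking branch 2 inoperative) [OR] = 1 − (1−0.11) × (1−0.30) = 0.377000
P(Booster path 2 inoperative) [OR] = 1 − (1−0.377000) × (1−0.04) × (1−0.04) = 0.425843
P(Braking system failure) [AND] = 0.865054 × 0.654400 × 0.425843 = 0.241066
Rounded to 4 decimal places: P(Braking system failure) ≈ 0.2411.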